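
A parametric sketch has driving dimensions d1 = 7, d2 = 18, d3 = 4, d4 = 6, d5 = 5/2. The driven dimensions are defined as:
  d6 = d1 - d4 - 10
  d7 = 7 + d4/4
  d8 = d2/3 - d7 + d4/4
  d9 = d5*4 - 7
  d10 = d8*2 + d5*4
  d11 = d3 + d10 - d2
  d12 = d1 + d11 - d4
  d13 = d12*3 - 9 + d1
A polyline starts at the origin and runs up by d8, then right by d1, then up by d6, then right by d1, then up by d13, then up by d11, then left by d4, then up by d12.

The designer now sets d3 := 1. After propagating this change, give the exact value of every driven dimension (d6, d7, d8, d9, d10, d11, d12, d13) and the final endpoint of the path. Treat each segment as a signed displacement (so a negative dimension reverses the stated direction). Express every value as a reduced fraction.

Apply edit: d3 := 1
  d6 = d1 - d4 - 10 = -9
  d7 = 7 + d4/4 = 17/2
  d8 = d2/3 - d7 + d4/4 = -1
  d9 = d5*4 - 7 = 3
  d10 = d8*2 + d5*4 = 8
  d11 = d3 + d10 - d2 = -9
  d12 = d1 + d11 - d4 = -8
  d13 = d12*3 - 9 + d1 = -26
Walk from origin (0, 0):
  seg 1: up by d8 = -1 → (0, -1)
  seg 2: right by d1 = 7 → (7, -1)
  seg 3: up by d6 = -9 → (7, -10)
  seg 4: right by d1 = 7 → (14, -10)
  seg 5: up by d13 = -26 → (14, -36)
  seg 6: up by d11 = -9 → (14, -45)
  seg 7: left by d4 = 6 → (8, -45)
  seg 8: up by d12 = -8 → (8, -53)

d6 = -9
d7 = 17/2
d8 = -1
d9 = 3
d10 = 8
d11 = -9
d12 = -8
d13 = -26
endpoint = (8, -53)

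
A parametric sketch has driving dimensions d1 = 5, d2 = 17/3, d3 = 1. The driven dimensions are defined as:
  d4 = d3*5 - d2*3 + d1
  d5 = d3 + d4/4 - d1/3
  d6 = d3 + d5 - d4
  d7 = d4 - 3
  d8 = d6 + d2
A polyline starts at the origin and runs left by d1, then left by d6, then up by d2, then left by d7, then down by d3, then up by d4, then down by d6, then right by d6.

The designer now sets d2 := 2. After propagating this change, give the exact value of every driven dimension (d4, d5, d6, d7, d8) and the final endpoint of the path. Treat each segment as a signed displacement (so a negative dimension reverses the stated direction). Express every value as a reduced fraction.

d4 = 4
d5 = 1/3
d6 = -8/3
d7 = 1
d8 = -2/3
endpoint = (-6, 23/3)

Apply edit: d2 := 2
  d4 = d3*5 - d2*3 + d1 = 4
  d5 = d3 + d4/4 - d1/3 = 1/3
  d6 = d3 + d5 - d4 = -8/3
  d7 = d4 - 3 = 1
  d8 = d6 + d2 = -2/3
Walk from origin (0, 0):
  seg 1: left by d1 = 5 → (-5, 0)
  seg 2: left by d6 = -8/3 → (-7/3, 0)
  seg 3: up by d2 = 2 → (-7/3, 2)
  seg 4: left by d7 = 1 → (-10/3, 2)
  seg 5: down by d3 = 1 → (-10/3, 1)
  seg 6: up by d4 = 4 → (-10/3, 5)
  seg 7: down by d6 = -8/3 → (-10/3, 23/3)
  seg 8: right by d6 = -8/3 → (-6, 23/3)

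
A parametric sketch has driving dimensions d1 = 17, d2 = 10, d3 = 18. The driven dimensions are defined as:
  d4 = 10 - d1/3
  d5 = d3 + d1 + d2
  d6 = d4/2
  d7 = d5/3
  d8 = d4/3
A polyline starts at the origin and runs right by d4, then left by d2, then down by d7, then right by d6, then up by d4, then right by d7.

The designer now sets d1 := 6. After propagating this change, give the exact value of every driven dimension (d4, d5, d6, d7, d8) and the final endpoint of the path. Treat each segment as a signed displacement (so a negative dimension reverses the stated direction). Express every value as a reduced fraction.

d4 = 8
d5 = 34
d6 = 4
d7 = 34/3
d8 = 8/3
endpoint = (40/3, -10/3)

Apply edit: d1 := 6
  d4 = 10 - d1/3 = 8
  d5 = d3 + d1 + d2 = 34
  d6 = d4/2 = 4
  d7 = d5/3 = 34/3
  d8 = d4/3 = 8/3
Walk from origin (0, 0):
  seg 1: right by d4 = 8 → (8, 0)
  seg 2: left by d2 = 10 → (-2, 0)
  seg 3: down by d7 = 34/3 → (-2, -34/3)
  seg 4: right by d6 = 4 → (2, -34/3)
  seg 5: up by d4 = 8 → (2, -10/3)
  seg 6: right by d7 = 34/3 → (40/3, -10/3)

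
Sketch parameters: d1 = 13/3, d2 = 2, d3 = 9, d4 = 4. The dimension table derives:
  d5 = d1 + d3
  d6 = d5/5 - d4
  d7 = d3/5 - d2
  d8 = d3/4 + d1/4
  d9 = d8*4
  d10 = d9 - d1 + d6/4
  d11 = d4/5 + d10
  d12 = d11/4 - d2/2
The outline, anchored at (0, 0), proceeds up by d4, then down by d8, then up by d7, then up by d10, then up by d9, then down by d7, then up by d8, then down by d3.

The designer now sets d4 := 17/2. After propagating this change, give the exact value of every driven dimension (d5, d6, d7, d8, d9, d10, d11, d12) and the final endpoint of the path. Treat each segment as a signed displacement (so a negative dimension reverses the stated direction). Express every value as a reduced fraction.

d5 = 40/3
d6 = -35/6
d7 = -1/5
d8 = 10/3
d9 = 40/3
d10 = 181/24
d11 = 1109/120
d12 = 629/480
endpoint = (0, 163/8)

Apply edit: d4 := 17/2
  d5 = d1 + d3 = 40/3
  d6 = d5/5 - d4 = -35/6
  d7 = d3/5 - d2 = -1/5
  d8 = d3/4 + d1/4 = 10/3
  d9 = d8*4 = 40/3
  d10 = d9 - d1 + d6/4 = 181/24
  d11 = d4/5 + d10 = 1109/120
  d12 = d11/4 - d2/2 = 629/480
Walk from origin (0, 0):
  seg 1: up by d4 = 17/2 → (0, 17/2)
  seg 2: down by d8 = 10/3 → (0, 31/6)
  seg 3: up by d7 = -1/5 → (0, 149/30)
  seg 4: up by d10 = 181/24 → (0, 1501/120)
  seg 5: up by d9 = 40/3 → (0, 3101/120)
  seg 6: down by d7 = -1/5 → (0, 625/24)
  seg 7: up by d8 = 10/3 → (0, 235/8)
  seg 8: down by d3 = 9 → (0, 163/8)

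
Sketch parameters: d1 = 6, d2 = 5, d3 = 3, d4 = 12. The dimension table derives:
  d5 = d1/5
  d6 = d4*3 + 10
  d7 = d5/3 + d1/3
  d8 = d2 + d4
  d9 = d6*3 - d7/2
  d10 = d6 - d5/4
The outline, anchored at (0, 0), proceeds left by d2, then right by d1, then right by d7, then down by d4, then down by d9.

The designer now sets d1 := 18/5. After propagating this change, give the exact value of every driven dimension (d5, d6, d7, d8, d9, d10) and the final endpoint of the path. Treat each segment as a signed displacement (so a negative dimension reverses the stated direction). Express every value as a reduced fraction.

Apply edit: d1 := 18/5
  d5 = d1/5 = 18/25
  d6 = d4*3 + 10 = 46
  d7 = d5/3 + d1/3 = 36/25
  d8 = d2 + d4 = 17
  d9 = d6*3 - d7/2 = 3432/25
  d10 = d6 - d5/4 = 2291/50
Walk from origin (0, 0):
  seg 1: left by d2 = 5 → (-5, 0)
  seg 2: right by d1 = 18/5 → (-7/5, 0)
  seg 3: right by d7 = 36/25 → (1/25, 0)
  seg 4: down by d4 = 12 → (1/25, -12)
  seg 5: down by d9 = 3432/25 → (1/25, -3732/25)

d5 = 18/25
d6 = 46
d7 = 36/25
d8 = 17
d9 = 3432/25
d10 = 2291/50
endpoint = (1/25, -3732/25)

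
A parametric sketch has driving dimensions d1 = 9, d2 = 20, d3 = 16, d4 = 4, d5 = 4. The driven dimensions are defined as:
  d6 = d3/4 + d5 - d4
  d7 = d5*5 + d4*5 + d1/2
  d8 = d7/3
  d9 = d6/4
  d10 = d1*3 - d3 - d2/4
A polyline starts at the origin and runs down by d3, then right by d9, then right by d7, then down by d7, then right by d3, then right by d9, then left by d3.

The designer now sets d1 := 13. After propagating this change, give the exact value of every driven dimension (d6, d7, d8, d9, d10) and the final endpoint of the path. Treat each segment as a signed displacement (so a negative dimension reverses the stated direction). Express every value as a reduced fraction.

Apply edit: d1 := 13
  d6 = d3/4 + d5 - d4 = 4
  d7 = d5*5 + d4*5 + d1/2 = 93/2
  d8 = d7/3 = 31/2
  d9 = d6/4 = 1
  d10 = d1*3 - d3 - d2/4 = 18
Walk from origin (0, 0):
  seg 1: down by d3 = 16 → (0, -16)
  seg 2: right by d9 = 1 → (1, -16)
  seg 3: right by d7 = 93/2 → (95/2, -16)
  seg 4: down by d7 = 93/2 → (95/2, -125/2)
  seg 5: right by d3 = 16 → (127/2, -125/2)
  seg 6: right by d9 = 1 → (129/2, -125/2)
  seg 7: left by d3 = 16 → (97/2, -125/2)

d6 = 4
d7 = 93/2
d8 = 31/2
d9 = 1
d10 = 18
endpoint = (97/2, -125/2)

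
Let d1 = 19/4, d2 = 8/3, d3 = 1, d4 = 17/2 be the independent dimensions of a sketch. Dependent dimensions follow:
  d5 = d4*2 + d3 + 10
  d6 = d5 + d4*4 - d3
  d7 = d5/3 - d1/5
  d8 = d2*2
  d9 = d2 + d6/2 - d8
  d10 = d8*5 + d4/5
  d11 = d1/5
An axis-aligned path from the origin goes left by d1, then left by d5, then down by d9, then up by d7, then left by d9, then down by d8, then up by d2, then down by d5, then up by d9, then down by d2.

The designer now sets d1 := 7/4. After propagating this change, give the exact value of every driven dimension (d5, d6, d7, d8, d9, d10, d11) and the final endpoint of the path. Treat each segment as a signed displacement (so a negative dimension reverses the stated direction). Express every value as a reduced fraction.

d5 = 28
d6 = 61
d7 = 539/60
d8 = 16/3
d9 = 167/6
d10 = 851/30
d11 = 7/20
endpoint = (-691/12, -487/20)

Apply edit: d1 := 7/4
  d5 = d4*2 + d3 + 10 = 28
  d6 = d5 + d4*4 - d3 = 61
  d7 = d5/3 - d1/5 = 539/60
  d8 = d2*2 = 16/3
  d9 = d2 + d6/2 - d8 = 167/6
  d10 = d8*5 + d4/5 = 851/30
  d11 = d1/5 = 7/20
Walk from origin (0, 0):
  seg 1: left by d1 = 7/4 → (-7/4, 0)
  seg 2: left by d5 = 28 → (-119/4, 0)
  seg 3: down by d9 = 167/6 → (-119/4, -167/6)
  seg 4: up by d7 = 539/60 → (-119/4, -377/20)
  seg 5: left by d9 = 167/6 → (-691/12, -377/20)
  seg 6: down by d8 = 16/3 → (-691/12, -1451/60)
  seg 7: up by d2 = 8/3 → (-691/12, -1291/60)
  seg 8: down by d5 = 28 → (-691/12, -2971/60)
  seg 9: up by d9 = 167/6 → (-691/12, -1301/60)
  seg 10: down by d2 = 8/3 → (-691/12, -487/20)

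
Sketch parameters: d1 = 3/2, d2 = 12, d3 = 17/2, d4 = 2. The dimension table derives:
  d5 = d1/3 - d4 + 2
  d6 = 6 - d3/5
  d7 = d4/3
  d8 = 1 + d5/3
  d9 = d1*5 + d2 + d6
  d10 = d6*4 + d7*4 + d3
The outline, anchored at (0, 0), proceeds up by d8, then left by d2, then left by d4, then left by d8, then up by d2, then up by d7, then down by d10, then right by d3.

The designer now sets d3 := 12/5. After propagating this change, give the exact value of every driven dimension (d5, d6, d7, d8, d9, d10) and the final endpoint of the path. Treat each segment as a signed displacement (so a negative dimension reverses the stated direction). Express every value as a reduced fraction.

d5 = 1/2
d6 = 138/25
d7 = 2/3
d8 = 7/6
d9 = 1251/50
d10 = 2036/75
endpoint = (-383/30, -1997/150)

Apply edit: d3 := 12/5
  d5 = d1/3 - d4 + 2 = 1/2
  d6 = 6 - d3/5 = 138/25
  d7 = d4/3 = 2/3
  d8 = 1 + d5/3 = 7/6
  d9 = d1*5 + d2 + d6 = 1251/50
  d10 = d6*4 + d7*4 + d3 = 2036/75
Walk from origin (0, 0):
  seg 1: up by d8 = 7/6 → (0, 7/6)
  seg 2: left by d2 = 12 → (-12, 7/6)
  seg 3: left by d4 = 2 → (-14, 7/6)
  seg 4: left by d8 = 7/6 → (-91/6, 7/6)
  seg 5: up by d2 = 12 → (-91/6, 79/6)
  seg 6: up by d7 = 2/3 → (-91/6, 83/6)
  seg 7: down by d10 = 2036/75 → (-91/6, -1997/150)
  seg 8: right by d3 = 12/5 → (-383/30, -1997/150)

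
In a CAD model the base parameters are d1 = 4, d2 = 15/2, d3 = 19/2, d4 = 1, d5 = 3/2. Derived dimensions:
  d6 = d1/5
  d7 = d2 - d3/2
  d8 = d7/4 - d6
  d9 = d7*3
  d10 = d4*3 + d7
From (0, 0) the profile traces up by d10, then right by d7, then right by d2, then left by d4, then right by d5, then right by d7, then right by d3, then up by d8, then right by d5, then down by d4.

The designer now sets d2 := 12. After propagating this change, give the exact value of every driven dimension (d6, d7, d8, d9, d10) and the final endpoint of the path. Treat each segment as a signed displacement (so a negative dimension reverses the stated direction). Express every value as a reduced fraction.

Apply edit: d2 := 12
  d6 = d1/5 = 4/5
  d7 = d2 - d3/2 = 29/4
  d8 = d7/4 - d6 = 81/80
  d9 = d7*3 = 87/4
  d10 = d4*3 + d7 = 41/4
Walk from origin (0, 0):
  seg 1: up by d10 = 41/4 → (0, 41/4)
  seg 2: right by d7 = 29/4 → (29/4, 41/4)
  seg 3: right by d2 = 12 → (77/4, 41/4)
  seg 4: left by d4 = 1 → (73/4, 41/4)
  seg 5: right by d5 = 3/2 → (79/4, 41/4)
  seg 6: right by d7 = 29/4 → (27, 41/4)
  seg 7: right by d3 = 19/2 → (73/2, 41/4)
  seg 8: up by d8 = 81/80 → (73/2, 901/80)
  seg 9: right by d5 = 3/2 → (38, 901/80)
  seg 10: down by d4 = 1 → (38, 821/80)

d6 = 4/5
d7 = 29/4
d8 = 81/80
d9 = 87/4
d10 = 41/4
endpoint = (38, 821/80)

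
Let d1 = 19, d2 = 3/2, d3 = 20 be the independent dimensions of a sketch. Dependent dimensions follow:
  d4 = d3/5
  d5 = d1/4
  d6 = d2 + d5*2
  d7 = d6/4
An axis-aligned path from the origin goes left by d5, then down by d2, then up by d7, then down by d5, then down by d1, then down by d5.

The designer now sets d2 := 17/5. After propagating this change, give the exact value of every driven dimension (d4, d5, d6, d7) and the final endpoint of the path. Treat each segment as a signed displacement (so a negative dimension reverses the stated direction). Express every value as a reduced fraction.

d4 = 4
d5 = 19/4
d6 = 129/10
d7 = 129/40
endpoint = (-19/4, -1147/40)

Apply edit: d2 := 17/5
  d4 = d3/5 = 4
  d5 = d1/4 = 19/4
  d6 = d2 + d5*2 = 129/10
  d7 = d6/4 = 129/40
Walk from origin (0, 0):
  seg 1: left by d5 = 19/4 → (-19/4, 0)
  seg 2: down by d2 = 17/5 → (-19/4, -17/5)
  seg 3: up by d7 = 129/40 → (-19/4, -7/40)
  seg 4: down by d5 = 19/4 → (-19/4, -197/40)
  seg 5: down by d1 = 19 → (-19/4, -957/40)
  seg 6: down by d5 = 19/4 → (-19/4, -1147/40)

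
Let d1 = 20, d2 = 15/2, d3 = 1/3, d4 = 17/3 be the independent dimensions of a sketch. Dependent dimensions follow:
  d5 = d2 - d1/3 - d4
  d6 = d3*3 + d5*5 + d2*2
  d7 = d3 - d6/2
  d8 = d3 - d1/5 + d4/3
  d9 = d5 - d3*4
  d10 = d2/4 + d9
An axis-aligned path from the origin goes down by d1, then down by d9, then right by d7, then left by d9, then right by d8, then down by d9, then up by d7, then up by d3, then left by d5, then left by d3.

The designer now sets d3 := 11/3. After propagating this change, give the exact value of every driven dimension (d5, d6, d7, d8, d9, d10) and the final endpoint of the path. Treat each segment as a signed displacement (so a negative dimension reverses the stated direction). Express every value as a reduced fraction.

d5 = -29/6
d6 = 11/6
d7 = 11/4
d8 = 14/9
d9 = -39/2
d10 = -141/8
endpoint = (899/36, 305/12)

Apply edit: d3 := 11/3
  d5 = d2 - d1/3 - d4 = -29/6
  d6 = d3*3 + d5*5 + d2*2 = 11/6
  d7 = d3 - d6/2 = 11/4
  d8 = d3 - d1/5 + d4/3 = 14/9
  d9 = d5 - d3*4 = -39/2
  d10 = d2/4 + d9 = -141/8
Walk from origin (0, 0):
  seg 1: down by d1 = 20 → (0, -20)
  seg 2: down by d9 = -39/2 → (0, -1/2)
  seg 3: right by d7 = 11/4 → (11/4, -1/2)
  seg 4: left by d9 = -39/2 → (89/4, -1/2)
  seg 5: right by d8 = 14/9 → (857/36, -1/2)
  seg 6: down by d9 = -39/2 → (857/36, 19)
  seg 7: up by d7 = 11/4 → (857/36, 87/4)
  seg 8: up by d3 = 11/3 → (857/36, 305/12)
  seg 9: left by d5 = -29/6 → (1031/36, 305/12)
  seg 10: left by d3 = 11/3 → (899/36, 305/12)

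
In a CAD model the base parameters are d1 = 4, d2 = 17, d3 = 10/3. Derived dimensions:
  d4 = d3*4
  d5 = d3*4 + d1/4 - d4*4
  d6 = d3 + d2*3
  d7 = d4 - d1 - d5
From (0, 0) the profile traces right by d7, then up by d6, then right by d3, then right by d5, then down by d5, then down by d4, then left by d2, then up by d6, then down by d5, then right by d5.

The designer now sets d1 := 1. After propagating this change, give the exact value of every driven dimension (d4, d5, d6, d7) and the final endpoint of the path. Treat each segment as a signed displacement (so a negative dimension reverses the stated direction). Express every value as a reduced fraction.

Apply edit: d1 := 1
  d4 = d3*4 = 40/3
  d5 = d3*4 + d1/4 - d4*4 = -159/4
  d6 = d3 + d2*3 = 163/3
  d7 = d4 - d1 - d5 = 625/12
Walk from origin (0, 0):
  seg 1: right by d7 = 625/12 → (625/12, 0)
  seg 2: up by d6 = 163/3 → (625/12, 163/3)
  seg 3: right by d3 = 10/3 → (665/12, 163/3)
  seg 4: right by d5 = -159/4 → (47/3, 163/3)
  seg 5: down by d5 = -159/4 → (47/3, 1129/12)
  seg 6: down by d4 = 40/3 → (47/3, 323/4)
  seg 7: left by d2 = 17 → (-4/3, 323/4)
  seg 8: up by d6 = 163/3 → (-4/3, 1621/12)
  seg 9: down by d5 = -159/4 → (-4/3, 1049/6)
  seg 10: right by d5 = -159/4 → (-493/12, 1049/6)

d4 = 40/3
d5 = -159/4
d6 = 163/3
d7 = 625/12
endpoint = (-493/12, 1049/6)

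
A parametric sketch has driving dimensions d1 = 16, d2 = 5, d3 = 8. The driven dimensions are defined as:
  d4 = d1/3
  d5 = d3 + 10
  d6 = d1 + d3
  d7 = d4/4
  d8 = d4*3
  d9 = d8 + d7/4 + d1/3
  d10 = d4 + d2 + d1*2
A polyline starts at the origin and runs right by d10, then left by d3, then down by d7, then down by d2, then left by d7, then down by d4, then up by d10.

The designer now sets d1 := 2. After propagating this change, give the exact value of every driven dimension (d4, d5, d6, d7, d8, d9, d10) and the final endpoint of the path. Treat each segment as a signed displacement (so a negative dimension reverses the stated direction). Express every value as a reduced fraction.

d4 = 2/3
d5 = 18
d6 = 10
d7 = 1/6
d8 = 2
d9 = 65/24
d10 = 29/3
endpoint = (3/2, 23/6)

Apply edit: d1 := 2
  d4 = d1/3 = 2/3
  d5 = d3 + 10 = 18
  d6 = d1 + d3 = 10
  d7 = d4/4 = 1/6
  d8 = d4*3 = 2
  d9 = d8 + d7/4 + d1/3 = 65/24
  d10 = d4 + d2 + d1*2 = 29/3
Walk from origin (0, 0):
  seg 1: right by d10 = 29/3 → (29/3, 0)
  seg 2: left by d3 = 8 → (5/3, 0)
  seg 3: down by d7 = 1/6 → (5/3, -1/6)
  seg 4: down by d2 = 5 → (5/3, -31/6)
  seg 5: left by d7 = 1/6 → (3/2, -31/6)
  seg 6: down by d4 = 2/3 → (3/2, -35/6)
  seg 7: up by d10 = 29/3 → (3/2, 23/6)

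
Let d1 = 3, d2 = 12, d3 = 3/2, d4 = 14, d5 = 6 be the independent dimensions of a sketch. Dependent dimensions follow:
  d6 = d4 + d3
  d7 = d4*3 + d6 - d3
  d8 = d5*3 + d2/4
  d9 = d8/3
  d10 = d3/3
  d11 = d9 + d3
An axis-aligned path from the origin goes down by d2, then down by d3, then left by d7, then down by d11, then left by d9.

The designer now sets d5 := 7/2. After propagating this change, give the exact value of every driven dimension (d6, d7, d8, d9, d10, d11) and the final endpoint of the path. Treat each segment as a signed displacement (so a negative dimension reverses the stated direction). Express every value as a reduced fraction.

Apply edit: d5 := 7/2
  d6 = d4 + d3 = 31/2
  d7 = d4*3 + d6 - d3 = 56
  d8 = d5*3 + d2/4 = 27/2
  d9 = d8/3 = 9/2
  d10 = d3/3 = 1/2
  d11 = d9 + d3 = 6
Walk from origin (0, 0):
  seg 1: down by d2 = 12 → (0, -12)
  seg 2: down by d3 = 3/2 → (0, -27/2)
  seg 3: left by d7 = 56 → (-56, -27/2)
  seg 4: down by d11 = 6 → (-56, -39/2)
  seg 5: left by d9 = 9/2 → (-121/2, -39/2)

d6 = 31/2
d7 = 56
d8 = 27/2
d9 = 9/2
d10 = 1/2
d11 = 6
endpoint = (-121/2, -39/2)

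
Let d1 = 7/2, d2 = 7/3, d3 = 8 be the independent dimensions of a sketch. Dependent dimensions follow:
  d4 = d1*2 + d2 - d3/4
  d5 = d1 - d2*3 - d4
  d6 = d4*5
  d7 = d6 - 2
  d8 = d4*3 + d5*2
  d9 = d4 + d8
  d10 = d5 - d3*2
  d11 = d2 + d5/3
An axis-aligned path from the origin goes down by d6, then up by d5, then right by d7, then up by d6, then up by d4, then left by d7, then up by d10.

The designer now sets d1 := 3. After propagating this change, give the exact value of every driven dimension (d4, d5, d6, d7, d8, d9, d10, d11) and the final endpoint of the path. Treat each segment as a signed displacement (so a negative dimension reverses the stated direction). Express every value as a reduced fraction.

d4 = 19/3
d5 = -31/3
d6 = 95/3
d7 = 89/3
d8 = -5/3
d9 = 14/3
d10 = -79/3
d11 = -10/9
endpoint = (0, -91/3)

Apply edit: d1 := 3
  d4 = d1*2 + d2 - d3/4 = 19/3
  d5 = d1 - d2*3 - d4 = -31/3
  d6 = d4*5 = 95/3
  d7 = d6 - 2 = 89/3
  d8 = d4*3 + d5*2 = -5/3
  d9 = d4 + d8 = 14/3
  d10 = d5 - d3*2 = -79/3
  d11 = d2 + d5/3 = -10/9
Walk from origin (0, 0):
  seg 1: down by d6 = 95/3 → (0, -95/3)
  seg 2: up by d5 = -31/3 → (0, -42)
  seg 3: right by d7 = 89/3 → (89/3, -42)
  seg 4: up by d6 = 95/3 → (89/3, -31/3)
  seg 5: up by d4 = 19/3 → (89/3, -4)
  seg 6: left by d7 = 89/3 → (0, -4)
  seg 7: up by d10 = -79/3 → (0, -91/3)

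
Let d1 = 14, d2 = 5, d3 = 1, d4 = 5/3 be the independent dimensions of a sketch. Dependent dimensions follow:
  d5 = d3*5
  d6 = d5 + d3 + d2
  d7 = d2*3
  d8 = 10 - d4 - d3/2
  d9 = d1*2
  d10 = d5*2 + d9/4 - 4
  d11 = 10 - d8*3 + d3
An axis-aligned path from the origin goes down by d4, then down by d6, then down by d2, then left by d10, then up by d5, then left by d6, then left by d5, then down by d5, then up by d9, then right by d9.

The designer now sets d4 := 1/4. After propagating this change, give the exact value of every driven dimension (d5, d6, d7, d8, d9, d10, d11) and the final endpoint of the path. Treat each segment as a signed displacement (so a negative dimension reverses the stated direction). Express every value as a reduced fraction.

d5 = 5
d6 = 11
d7 = 15
d8 = 37/4
d9 = 28
d10 = 13
d11 = -67/4
endpoint = (-1, 47/4)

Apply edit: d4 := 1/4
  d5 = d3*5 = 5
  d6 = d5 + d3 + d2 = 11
  d7 = d2*3 = 15
  d8 = 10 - d4 - d3/2 = 37/4
  d9 = d1*2 = 28
  d10 = d5*2 + d9/4 - 4 = 13
  d11 = 10 - d8*3 + d3 = -67/4
Walk from origin (0, 0):
  seg 1: down by d4 = 1/4 → (0, -1/4)
  seg 2: down by d6 = 11 → (0, -45/4)
  seg 3: down by d2 = 5 → (0, -65/4)
  seg 4: left by d10 = 13 → (-13, -65/4)
  seg 5: up by d5 = 5 → (-13, -45/4)
  seg 6: left by d6 = 11 → (-24, -45/4)
  seg 7: left by d5 = 5 → (-29, -45/4)
  seg 8: down by d5 = 5 → (-29, -65/4)
  seg 9: up by d9 = 28 → (-29, 47/4)
  seg 10: right by d9 = 28 → (-1, 47/4)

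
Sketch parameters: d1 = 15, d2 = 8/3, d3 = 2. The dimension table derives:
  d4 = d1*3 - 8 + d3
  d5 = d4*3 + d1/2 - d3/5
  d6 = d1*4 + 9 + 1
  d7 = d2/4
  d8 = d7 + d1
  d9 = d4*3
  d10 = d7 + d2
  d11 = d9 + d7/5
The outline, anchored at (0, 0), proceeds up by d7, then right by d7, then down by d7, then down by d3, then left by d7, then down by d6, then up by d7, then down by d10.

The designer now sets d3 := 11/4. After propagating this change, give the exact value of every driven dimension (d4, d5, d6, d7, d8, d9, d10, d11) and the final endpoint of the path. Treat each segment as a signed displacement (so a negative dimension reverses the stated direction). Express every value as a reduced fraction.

Apply edit: d3 := 11/4
  d4 = d1*3 - 8 + d3 = 159/4
  d5 = d4*3 + d1/2 - d3/5 = 631/5
  d6 = d1*4 + 9 + 1 = 70
  d7 = d2/4 = 2/3
  d8 = d7 + d1 = 47/3
  d9 = d4*3 = 477/4
  d10 = d7 + d2 = 10/3
  d11 = d9 + d7/5 = 7163/60
Walk from origin (0, 0):
  seg 1: up by d7 = 2/3 → (0, 2/3)
  seg 2: right by d7 = 2/3 → (2/3, 2/3)
  seg 3: down by d7 = 2/3 → (2/3, 0)
  seg 4: down by d3 = 11/4 → (2/3, -11/4)
  seg 5: left by d7 = 2/3 → (0, -11/4)
  seg 6: down by d6 = 70 → (0, -291/4)
  seg 7: up by d7 = 2/3 → (0, -865/12)
  seg 8: down by d10 = 10/3 → (0, -905/12)

d4 = 159/4
d5 = 631/5
d6 = 70
d7 = 2/3
d8 = 47/3
d9 = 477/4
d10 = 10/3
d11 = 7163/60
endpoint = (0, -905/12)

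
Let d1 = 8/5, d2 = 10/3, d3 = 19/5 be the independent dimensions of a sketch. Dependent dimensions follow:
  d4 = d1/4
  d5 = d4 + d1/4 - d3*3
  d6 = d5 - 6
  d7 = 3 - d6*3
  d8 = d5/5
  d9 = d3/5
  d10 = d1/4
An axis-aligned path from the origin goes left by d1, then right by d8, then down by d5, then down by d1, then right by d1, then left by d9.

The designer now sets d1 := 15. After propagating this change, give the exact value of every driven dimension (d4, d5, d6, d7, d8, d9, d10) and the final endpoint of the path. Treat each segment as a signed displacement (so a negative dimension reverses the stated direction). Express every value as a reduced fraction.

d4 = 15/4
d5 = -39/10
d6 = -99/10
d7 = 327/10
d8 = -39/50
d9 = 19/25
d10 = 15/4
endpoint = (-77/50, -111/10)

Apply edit: d1 := 15
  d4 = d1/4 = 15/4
  d5 = d4 + d1/4 - d3*3 = -39/10
  d6 = d5 - 6 = -99/10
  d7 = 3 - d6*3 = 327/10
  d8 = d5/5 = -39/50
  d9 = d3/5 = 19/25
  d10 = d1/4 = 15/4
Walk from origin (0, 0):
  seg 1: left by d1 = 15 → (-15, 0)
  seg 2: right by d8 = -39/50 → (-789/50, 0)
  seg 3: down by d5 = -39/10 → (-789/50, 39/10)
  seg 4: down by d1 = 15 → (-789/50, -111/10)
  seg 5: right by d1 = 15 → (-39/50, -111/10)
  seg 6: left by d9 = 19/25 → (-77/50, -111/10)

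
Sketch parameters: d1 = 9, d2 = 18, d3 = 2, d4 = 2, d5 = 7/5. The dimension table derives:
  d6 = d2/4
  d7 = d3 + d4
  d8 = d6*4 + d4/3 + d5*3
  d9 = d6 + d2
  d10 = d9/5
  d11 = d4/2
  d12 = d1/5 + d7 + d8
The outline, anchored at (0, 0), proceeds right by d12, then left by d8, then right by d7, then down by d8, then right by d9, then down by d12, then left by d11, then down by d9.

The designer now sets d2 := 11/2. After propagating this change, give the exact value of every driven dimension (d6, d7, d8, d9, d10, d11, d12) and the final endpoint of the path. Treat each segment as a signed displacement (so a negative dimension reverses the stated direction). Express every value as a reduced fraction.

Apply edit: d2 := 11/2
  d6 = d2/4 = 11/8
  d7 = d3 + d4 = 4
  d8 = d6*4 + d4/3 + d5*3 = 311/30
  d9 = d6 + d2 = 55/8
  d10 = d9/5 = 11/8
  d11 = d4/2 = 1
  d12 = d1/5 + d7 + d8 = 97/6
Walk from origin (0, 0):
  seg 1: right by d12 = 97/6 → (97/6, 0)
  seg 2: left by d8 = 311/30 → (29/5, 0)
  seg 3: right by d7 = 4 → (49/5, 0)
  seg 4: down by d8 = 311/30 → (49/5, -311/30)
  seg 5: right by d9 = 55/8 → (667/40, -311/30)
  seg 6: down by d12 = 97/6 → (667/40, -398/15)
  seg 7: left by d11 = 1 → (627/40, -398/15)
  seg 8: down by d9 = 55/8 → (627/40, -4009/120)

d6 = 11/8
d7 = 4
d8 = 311/30
d9 = 55/8
d10 = 11/8
d11 = 1
d12 = 97/6
endpoint = (627/40, -4009/120)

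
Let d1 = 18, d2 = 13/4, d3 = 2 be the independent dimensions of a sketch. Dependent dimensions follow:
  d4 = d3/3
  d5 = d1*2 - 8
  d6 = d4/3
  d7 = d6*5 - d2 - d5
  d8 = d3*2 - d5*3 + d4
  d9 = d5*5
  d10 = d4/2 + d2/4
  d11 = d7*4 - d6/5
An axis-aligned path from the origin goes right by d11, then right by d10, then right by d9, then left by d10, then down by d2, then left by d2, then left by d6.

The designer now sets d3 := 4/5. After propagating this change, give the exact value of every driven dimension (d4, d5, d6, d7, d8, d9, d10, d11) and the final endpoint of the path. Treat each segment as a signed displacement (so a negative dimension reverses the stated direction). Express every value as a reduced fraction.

Apply edit: d3 := 4/5
  d4 = d3/3 = 4/15
  d5 = d1*2 - 8 = 28
  d6 = d4/3 = 4/45
  d7 = d6*5 - d2 - d5 = -1109/36
  d8 = d3*2 - d5*3 + d4 = -1232/15
  d9 = d5*5 = 140
  d10 = d4/2 + d2/4 = 227/240
  d11 = d7*4 - d6/5 = -3081/25
Walk from origin (0, 0):
  seg 1: right by d11 = -3081/25 → (-3081/25, 0)
  seg 2: right by d10 = 227/240 → (-146753/1200, 0)
  seg 3: right by d9 = 140 → (21247/1200, 0)
  seg 4: left by d10 = 227/240 → (419/25, 0)
  seg 5: down by d2 = 13/4 → (419/25, -13/4)
  seg 6: left by d2 = 13/4 → (1351/100, -13/4)
  seg 7: left by d6 = 4/45 → (12079/900, -13/4)

d4 = 4/15
d5 = 28
d6 = 4/45
d7 = -1109/36
d8 = -1232/15
d9 = 140
d10 = 227/240
d11 = -3081/25
endpoint = (12079/900, -13/4)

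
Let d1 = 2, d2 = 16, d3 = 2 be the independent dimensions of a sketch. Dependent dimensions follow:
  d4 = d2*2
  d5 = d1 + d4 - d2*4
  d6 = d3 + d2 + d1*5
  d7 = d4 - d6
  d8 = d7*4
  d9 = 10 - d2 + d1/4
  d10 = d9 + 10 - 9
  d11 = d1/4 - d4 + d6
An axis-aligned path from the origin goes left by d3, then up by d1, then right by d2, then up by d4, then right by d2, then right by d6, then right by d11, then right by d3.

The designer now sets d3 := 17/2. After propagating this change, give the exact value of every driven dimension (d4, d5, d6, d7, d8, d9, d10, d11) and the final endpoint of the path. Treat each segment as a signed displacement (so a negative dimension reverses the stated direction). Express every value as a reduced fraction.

Apply edit: d3 := 17/2
  d4 = d2*2 = 32
  d5 = d1 + d4 - d2*4 = -30
  d6 = d3 + d2 + d1*5 = 69/2
  d7 = d4 - d6 = -5/2
  d8 = d7*4 = -10
  d9 = 10 - d2 + d1/4 = -11/2
  d10 = d9 + 10 - 9 = -9/2
  d11 = d1/4 - d4 + d6 = 3
Walk from origin (0, 0):
  seg 1: left by d3 = 17/2 → (-17/2, 0)
  seg 2: up by d1 = 2 → (-17/2, 2)
  seg 3: right by d2 = 16 → (15/2, 2)
  seg 4: up by d4 = 32 → (15/2, 34)
  seg 5: right by d2 = 16 → (47/2, 34)
  seg 6: right by d6 = 69/2 → (58, 34)
  seg 7: right by d11 = 3 → (61, 34)
  seg 8: right by d3 = 17/2 → (139/2, 34)

d4 = 32
d5 = -30
d6 = 69/2
d7 = -5/2
d8 = -10
d9 = -11/2
d10 = -9/2
d11 = 3
endpoint = (139/2, 34)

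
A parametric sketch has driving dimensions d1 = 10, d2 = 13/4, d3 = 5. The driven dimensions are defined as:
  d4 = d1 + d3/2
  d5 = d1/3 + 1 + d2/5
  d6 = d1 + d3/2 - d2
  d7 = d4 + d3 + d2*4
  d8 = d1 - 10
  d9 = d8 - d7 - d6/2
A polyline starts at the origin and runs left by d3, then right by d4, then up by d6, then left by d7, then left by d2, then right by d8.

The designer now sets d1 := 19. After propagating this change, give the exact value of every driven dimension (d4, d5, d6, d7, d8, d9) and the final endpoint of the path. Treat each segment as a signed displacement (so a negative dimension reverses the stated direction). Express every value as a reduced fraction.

Apply edit: d1 := 19
  d4 = d1 + d3/2 = 43/2
  d5 = d1/3 + 1 + d2/5 = 479/60
  d6 = d1 + d3/2 - d2 = 73/4
  d7 = d4 + d3 + d2*4 = 79/2
  d8 = d1 - 10 = 9
  d9 = d8 - d7 - d6/2 = -317/8
Walk from origin (0, 0):
  seg 1: left by d3 = 5 → (-5, 0)
  seg 2: right by d4 = 43/2 → (33/2, 0)
  seg 3: up by d6 = 73/4 → (33/2, 73/4)
  seg 4: left by d7 = 79/2 → (-23, 73/4)
  seg 5: left by d2 = 13/4 → (-105/4, 73/4)
  seg 6: right by d8 = 9 → (-69/4, 73/4)

d4 = 43/2
d5 = 479/60
d6 = 73/4
d7 = 79/2
d8 = 9
d9 = -317/8
endpoint = (-69/4, 73/4)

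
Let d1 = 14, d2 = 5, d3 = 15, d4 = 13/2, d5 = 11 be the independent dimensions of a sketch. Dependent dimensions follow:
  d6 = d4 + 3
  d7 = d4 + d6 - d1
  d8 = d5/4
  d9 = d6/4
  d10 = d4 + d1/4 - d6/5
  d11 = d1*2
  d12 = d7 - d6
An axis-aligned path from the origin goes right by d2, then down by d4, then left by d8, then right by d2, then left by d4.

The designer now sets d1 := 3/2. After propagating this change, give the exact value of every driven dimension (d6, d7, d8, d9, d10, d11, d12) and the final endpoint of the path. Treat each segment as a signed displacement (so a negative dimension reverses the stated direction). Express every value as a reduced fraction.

Apply edit: d1 := 3/2
  d6 = d4 + 3 = 19/2
  d7 = d4 + d6 - d1 = 29/2
  d8 = d5/4 = 11/4
  d9 = d6/4 = 19/8
  d10 = d4 + d1/4 - d6/5 = 199/40
  d11 = d1*2 = 3
  d12 = d7 - d6 = 5
Walk from origin (0, 0):
  seg 1: right by d2 = 5 → (5, 0)
  seg 2: down by d4 = 13/2 → (5, -13/2)
  seg 3: left by d8 = 11/4 → (9/4, -13/2)
  seg 4: right by d2 = 5 → (29/4, -13/2)
  seg 5: left by d4 = 13/2 → (3/4, -13/2)

d6 = 19/2
d7 = 29/2
d8 = 11/4
d9 = 19/8
d10 = 199/40
d11 = 3
d12 = 5
endpoint = (3/4, -13/2)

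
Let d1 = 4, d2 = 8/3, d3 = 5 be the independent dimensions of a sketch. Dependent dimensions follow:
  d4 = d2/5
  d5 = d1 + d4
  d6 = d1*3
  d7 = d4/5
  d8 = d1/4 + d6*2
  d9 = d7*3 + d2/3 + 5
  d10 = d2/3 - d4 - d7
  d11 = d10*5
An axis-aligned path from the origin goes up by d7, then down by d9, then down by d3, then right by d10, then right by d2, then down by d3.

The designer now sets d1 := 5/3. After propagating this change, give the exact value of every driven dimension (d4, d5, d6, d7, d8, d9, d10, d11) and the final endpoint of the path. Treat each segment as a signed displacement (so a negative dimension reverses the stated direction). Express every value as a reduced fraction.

Apply edit: d1 := 5/3
  d4 = d2/5 = 8/15
  d5 = d1 + d4 = 11/5
  d6 = d1*3 = 5
  d7 = d4/5 = 8/75
  d8 = d1/4 + d6*2 = 125/12
  d9 = d7*3 + d2/3 + 5 = 1397/225
  d10 = d2/3 - d4 - d7 = 56/225
  d11 = d10*5 = 56/45
Walk from origin (0, 0):
  seg 1: up by d7 = 8/75 → (0, 8/75)
  seg 2: down by d9 = 1397/225 → (0, -1373/225)
  seg 3: down by d3 = 5 → (0, -2498/225)
  seg 4: right by d10 = 56/225 → (56/225, -2498/225)
  seg 5: right by d2 = 8/3 → (656/225, -2498/225)
  seg 6: down by d3 = 5 → (656/225, -3623/225)

d4 = 8/15
d5 = 11/5
d6 = 5
d7 = 8/75
d8 = 125/12
d9 = 1397/225
d10 = 56/225
d11 = 56/45
endpoint = (656/225, -3623/225)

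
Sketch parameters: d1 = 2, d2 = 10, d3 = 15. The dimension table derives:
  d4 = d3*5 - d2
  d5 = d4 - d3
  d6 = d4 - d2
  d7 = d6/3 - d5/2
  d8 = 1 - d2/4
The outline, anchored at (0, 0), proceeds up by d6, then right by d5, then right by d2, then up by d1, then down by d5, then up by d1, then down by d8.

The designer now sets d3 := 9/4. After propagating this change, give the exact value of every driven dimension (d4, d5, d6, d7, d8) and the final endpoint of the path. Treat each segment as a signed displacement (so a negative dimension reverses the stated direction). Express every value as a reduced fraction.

d4 = 5/4
d5 = -1
d6 = -35/4
d7 = -29/12
d8 = -3/2
endpoint = (9, -9/4)

Apply edit: d3 := 9/4
  d4 = d3*5 - d2 = 5/4
  d5 = d4 - d3 = -1
  d6 = d4 - d2 = -35/4
  d7 = d6/3 - d5/2 = -29/12
  d8 = 1 - d2/4 = -3/2
Walk from origin (0, 0):
  seg 1: up by d6 = -35/4 → (0, -35/4)
  seg 2: right by d5 = -1 → (-1, -35/4)
  seg 3: right by d2 = 10 → (9, -35/4)
  seg 4: up by d1 = 2 → (9, -27/4)
  seg 5: down by d5 = -1 → (9, -23/4)
  seg 6: up by d1 = 2 → (9, -15/4)
  seg 7: down by d8 = -3/2 → (9, -9/4)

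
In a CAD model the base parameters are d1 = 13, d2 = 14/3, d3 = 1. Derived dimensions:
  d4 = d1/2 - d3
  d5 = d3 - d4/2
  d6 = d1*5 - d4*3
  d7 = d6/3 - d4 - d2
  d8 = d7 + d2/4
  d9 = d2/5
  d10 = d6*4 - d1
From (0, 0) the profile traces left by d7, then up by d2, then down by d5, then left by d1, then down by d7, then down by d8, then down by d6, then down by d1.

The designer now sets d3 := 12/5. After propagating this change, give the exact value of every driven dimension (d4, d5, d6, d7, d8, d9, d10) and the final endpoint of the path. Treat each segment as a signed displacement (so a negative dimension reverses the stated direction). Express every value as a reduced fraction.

d4 = 41/10
d5 = 7/20
d6 = 527/10
d7 = 44/5
d8 = 299/30
d9 = 14/15
d10 = 989/5
endpoint = (-109/5, -1603/20)

Apply edit: d3 := 12/5
  d4 = d1/2 - d3 = 41/10
  d5 = d3 - d4/2 = 7/20
  d6 = d1*5 - d4*3 = 527/10
  d7 = d6/3 - d4 - d2 = 44/5
  d8 = d7 + d2/4 = 299/30
  d9 = d2/5 = 14/15
  d10 = d6*4 - d1 = 989/5
Walk from origin (0, 0):
  seg 1: left by d7 = 44/5 → (-44/5, 0)
  seg 2: up by d2 = 14/3 → (-44/5, 14/3)
  seg 3: down by d5 = 7/20 → (-44/5, 259/60)
  seg 4: left by d1 = 13 → (-109/5, 259/60)
  seg 5: down by d7 = 44/5 → (-109/5, -269/60)
  seg 6: down by d8 = 299/30 → (-109/5, -289/20)
  seg 7: down by d6 = 527/10 → (-109/5, -1343/20)
  seg 8: down by d1 = 13 → (-109/5, -1603/20)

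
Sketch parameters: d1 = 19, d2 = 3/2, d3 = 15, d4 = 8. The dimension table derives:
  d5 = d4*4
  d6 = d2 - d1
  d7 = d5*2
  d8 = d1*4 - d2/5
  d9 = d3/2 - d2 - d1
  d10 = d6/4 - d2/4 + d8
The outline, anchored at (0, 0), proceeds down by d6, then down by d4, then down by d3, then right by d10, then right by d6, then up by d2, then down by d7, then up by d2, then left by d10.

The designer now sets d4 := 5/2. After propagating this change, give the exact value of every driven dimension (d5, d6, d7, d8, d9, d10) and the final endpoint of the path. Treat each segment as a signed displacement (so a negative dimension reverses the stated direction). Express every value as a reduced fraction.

d5 = 10
d6 = -35/2
d7 = 20
d8 = 757/10
d9 = -13
d10 = 1419/20
endpoint = (-35/2, -17)

Apply edit: d4 := 5/2
  d5 = d4*4 = 10
  d6 = d2 - d1 = -35/2
  d7 = d5*2 = 20
  d8 = d1*4 - d2/5 = 757/10
  d9 = d3/2 - d2 - d1 = -13
  d10 = d6/4 - d2/4 + d8 = 1419/20
Walk from origin (0, 0):
  seg 1: down by d6 = -35/2 → (0, 35/2)
  seg 2: down by d4 = 5/2 → (0, 15)
  seg 3: down by d3 = 15 → (0, 0)
  seg 4: right by d10 = 1419/20 → (1419/20, 0)
  seg 5: right by d6 = -35/2 → (1069/20, 0)
  seg 6: up by d2 = 3/2 → (1069/20, 3/2)
  seg 7: down by d7 = 20 → (1069/20, -37/2)
  seg 8: up by d2 = 3/2 → (1069/20, -17)
  seg 9: left by d10 = 1419/20 → (-35/2, -17)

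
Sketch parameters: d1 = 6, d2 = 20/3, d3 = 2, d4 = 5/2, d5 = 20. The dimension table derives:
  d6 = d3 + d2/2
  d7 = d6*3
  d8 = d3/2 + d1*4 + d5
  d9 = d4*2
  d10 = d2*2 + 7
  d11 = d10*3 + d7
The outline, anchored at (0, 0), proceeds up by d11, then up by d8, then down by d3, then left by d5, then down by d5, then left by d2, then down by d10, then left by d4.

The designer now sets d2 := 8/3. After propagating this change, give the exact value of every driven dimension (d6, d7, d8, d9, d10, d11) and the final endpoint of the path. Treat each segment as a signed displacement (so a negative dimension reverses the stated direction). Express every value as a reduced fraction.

Apply edit: d2 := 8/3
  d6 = d3 + d2/2 = 10/3
  d7 = d6*3 = 10
  d8 = d3/2 + d1*4 + d5 = 45
  d9 = d4*2 = 5
  d10 = d2*2 + 7 = 37/3
  d11 = d10*3 + d7 = 47
Walk from origin (0, 0):
  seg 1: up by d11 = 47 → (0, 47)
  seg 2: up by d8 = 45 → (0, 92)
  seg 3: down by d3 = 2 → (0, 90)
  seg 4: left by d5 = 20 → (-20, 90)
  seg 5: down by d5 = 20 → (-20, 70)
  seg 6: left by d2 = 8/3 → (-68/3, 70)
  seg 7: down by d10 = 37/3 → (-68/3, 173/3)
  seg 8: left by d4 = 5/2 → (-151/6, 173/3)

d6 = 10/3
d7 = 10
d8 = 45
d9 = 5
d10 = 37/3
d11 = 47
endpoint = (-151/6, 173/3)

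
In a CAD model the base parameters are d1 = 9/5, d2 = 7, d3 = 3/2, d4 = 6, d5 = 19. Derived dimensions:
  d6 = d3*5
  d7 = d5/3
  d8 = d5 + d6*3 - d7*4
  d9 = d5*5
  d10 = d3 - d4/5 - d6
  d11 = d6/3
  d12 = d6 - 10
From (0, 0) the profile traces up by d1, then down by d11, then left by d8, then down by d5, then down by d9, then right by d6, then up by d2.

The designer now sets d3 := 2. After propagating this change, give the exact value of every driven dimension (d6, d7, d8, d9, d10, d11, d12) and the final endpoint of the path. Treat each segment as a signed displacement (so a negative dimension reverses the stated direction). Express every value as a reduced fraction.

Apply edit: d3 := 2
  d6 = d3*5 = 10
  d7 = d5/3 = 19/3
  d8 = d5 + d6*3 - d7*4 = 71/3
  d9 = d5*5 = 95
  d10 = d3 - d4/5 - d6 = -46/5
  d11 = d6/3 = 10/3
  d12 = d6 - 10 = 0
Walk from origin (0, 0):
  seg 1: up by d1 = 9/5 → (0, 9/5)
  seg 2: down by d11 = 10/3 → (0, -23/15)
  seg 3: left by d8 = 71/3 → (-71/3, -23/15)
  seg 4: down by d5 = 19 → (-71/3, -308/15)
  seg 5: down by d9 = 95 → (-71/3, -1733/15)
  seg 6: right by d6 = 10 → (-41/3, -1733/15)
  seg 7: up by d2 = 7 → (-41/3, -1628/15)

d6 = 10
d7 = 19/3
d8 = 71/3
d9 = 95
d10 = -46/5
d11 = 10/3
d12 = 0
endpoint = (-41/3, -1628/15)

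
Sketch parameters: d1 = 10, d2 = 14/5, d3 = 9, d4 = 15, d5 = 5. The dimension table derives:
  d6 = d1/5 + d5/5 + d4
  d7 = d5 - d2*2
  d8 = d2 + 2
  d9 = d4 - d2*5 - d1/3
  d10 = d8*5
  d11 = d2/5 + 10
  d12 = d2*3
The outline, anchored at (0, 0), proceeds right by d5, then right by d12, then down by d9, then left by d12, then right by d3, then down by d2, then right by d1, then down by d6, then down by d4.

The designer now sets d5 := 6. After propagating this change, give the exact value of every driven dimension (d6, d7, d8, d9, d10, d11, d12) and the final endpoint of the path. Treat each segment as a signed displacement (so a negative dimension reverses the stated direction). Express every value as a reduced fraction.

d6 = 91/5
d7 = 2/5
d8 = 24/5
d9 = -7/3
d10 = 24
d11 = 264/25
d12 = 42/5
endpoint = (25, -101/3)

Apply edit: d5 := 6
  d6 = d1/5 + d5/5 + d4 = 91/5
  d7 = d5 - d2*2 = 2/5
  d8 = d2 + 2 = 24/5
  d9 = d4 - d2*5 - d1/3 = -7/3
  d10 = d8*5 = 24
  d11 = d2/5 + 10 = 264/25
  d12 = d2*3 = 42/5
Walk from origin (0, 0):
  seg 1: right by d5 = 6 → (6, 0)
  seg 2: right by d12 = 42/5 → (72/5, 0)
  seg 3: down by d9 = -7/3 → (72/5, 7/3)
  seg 4: left by d12 = 42/5 → (6, 7/3)
  seg 5: right by d3 = 9 → (15, 7/3)
  seg 6: down by d2 = 14/5 → (15, -7/15)
  seg 7: right by d1 = 10 → (25, -7/15)
  seg 8: down by d6 = 91/5 → (25, -56/3)
  seg 9: down by d4 = 15 → (25, -101/3)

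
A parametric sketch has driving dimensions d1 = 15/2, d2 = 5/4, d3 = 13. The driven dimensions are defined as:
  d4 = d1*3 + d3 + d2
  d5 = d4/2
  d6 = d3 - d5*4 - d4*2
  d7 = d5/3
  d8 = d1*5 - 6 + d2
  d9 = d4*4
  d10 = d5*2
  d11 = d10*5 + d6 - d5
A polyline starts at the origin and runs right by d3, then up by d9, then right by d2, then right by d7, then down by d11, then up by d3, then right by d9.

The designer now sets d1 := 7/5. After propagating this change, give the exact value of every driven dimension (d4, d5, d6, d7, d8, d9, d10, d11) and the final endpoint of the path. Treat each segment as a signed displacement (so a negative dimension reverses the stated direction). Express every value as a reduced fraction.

d4 = 369/20
d5 = 369/40
d6 = -304/5
d7 = 123/40
d8 = 9/4
d9 = 369/5
d10 = 369/20
d11 = 889/40
endpoint = (729/8, 2583/40)

Apply edit: d1 := 7/5
  d4 = d1*3 + d3 + d2 = 369/20
  d5 = d4/2 = 369/40
  d6 = d3 - d5*4 - d4*2 = -304/5
  d7 = d5/3 = 123/40
  d8 = d1*5 - 6 + d2 = 9/4
  d9 = d4*4 = 369/5
  d10 = d5*2 = 369/20
  d11 = d10*5 + d6 - d5 = 889/40
Walk from origin (0, 0):
  seg 1: right by d3 = 13 → (13, 0)
  seg 2: up by d9 = 369/5 → (13, 369/5)
  seg 3: right by d2 = 5/4 → (57/4, 369/5)
  seg 4: right by d7 = 123/40 → (693/40, 369/5)
  seg 5: down by d11 = 889/40 → (693/40, 2063/40)
  seg 6: up by d3 = 13 → (693/40, 2583/40)
  seg 7: right by d9 = 369/5 → (729/8, 2583/40)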